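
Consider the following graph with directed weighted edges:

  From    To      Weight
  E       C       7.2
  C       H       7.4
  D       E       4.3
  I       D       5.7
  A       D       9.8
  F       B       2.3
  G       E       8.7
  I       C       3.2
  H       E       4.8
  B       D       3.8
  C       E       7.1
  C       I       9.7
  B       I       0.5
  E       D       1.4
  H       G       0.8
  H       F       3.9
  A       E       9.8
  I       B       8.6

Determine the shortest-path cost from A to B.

Settle nodes by increasing distance from A:
A: 0
D: 9.8  (via A)
E: 9.8  (via A)
C: 17  (via E)
H: 24.4  (via C)
G: 25.2  (via H)
I: 26.7  (via C)
F: 28.3  (via H)
B: 30.6  (via F)
Shortest route: A → E → C → H → F → B = 30.6.

30.6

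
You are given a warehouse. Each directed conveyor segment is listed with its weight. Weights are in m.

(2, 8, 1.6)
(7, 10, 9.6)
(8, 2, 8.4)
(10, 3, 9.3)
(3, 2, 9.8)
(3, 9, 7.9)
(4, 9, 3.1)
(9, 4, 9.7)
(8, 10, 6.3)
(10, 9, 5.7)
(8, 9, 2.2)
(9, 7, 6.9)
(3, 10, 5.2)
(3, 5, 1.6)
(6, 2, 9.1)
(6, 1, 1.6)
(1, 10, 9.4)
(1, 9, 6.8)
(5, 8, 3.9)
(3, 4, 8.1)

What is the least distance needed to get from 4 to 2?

Compare a few routes:
4 - 9 - 7 - 10 - 3 - 2: 3.1+6.9+9.6+9.3+9.8 = 38.7
4 - 9 - 7 - 10 - 3 - 5 - 8 - 2: 3.1+6.9+9.6+9.3+1.6+3.9+8.4 = 42.8
The minimum is 38.7 m via 4 - 9 - 7 - 10 - 3 - 2.

38.7 m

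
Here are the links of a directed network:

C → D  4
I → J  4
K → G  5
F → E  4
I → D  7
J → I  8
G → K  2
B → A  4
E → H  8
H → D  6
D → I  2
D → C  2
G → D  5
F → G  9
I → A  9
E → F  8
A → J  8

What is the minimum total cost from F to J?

Candidate routes:
F–E–H–D–I–J: 4+8+6+2+4 = 24
F–G–D–I–A–J: 9+5+2+9+8 = 33
F–G–D–I–J: 9+5+2+4 = 20
F–E–H–D–I–A–J: 4+8+6+2+9+8 = 37
Cheapest is F–G–D–I–J at 20.

20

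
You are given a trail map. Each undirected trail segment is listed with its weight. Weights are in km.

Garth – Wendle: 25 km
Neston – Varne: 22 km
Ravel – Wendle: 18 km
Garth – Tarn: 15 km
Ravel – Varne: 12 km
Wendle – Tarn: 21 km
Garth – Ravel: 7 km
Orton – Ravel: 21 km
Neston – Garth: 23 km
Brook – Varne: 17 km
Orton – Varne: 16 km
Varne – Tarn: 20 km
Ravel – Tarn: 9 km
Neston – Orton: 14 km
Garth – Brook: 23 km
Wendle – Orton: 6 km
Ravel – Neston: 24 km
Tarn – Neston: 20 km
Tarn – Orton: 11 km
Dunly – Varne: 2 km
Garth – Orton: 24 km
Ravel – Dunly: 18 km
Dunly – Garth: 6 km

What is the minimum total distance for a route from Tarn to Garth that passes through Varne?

Best Tarn to Varne: Tarn → Varne costing 20
Shortest Varne→Garth: Varne → Dunly → Garth = 8
Total via Varne: 20 + 8 = 28 km.

28 km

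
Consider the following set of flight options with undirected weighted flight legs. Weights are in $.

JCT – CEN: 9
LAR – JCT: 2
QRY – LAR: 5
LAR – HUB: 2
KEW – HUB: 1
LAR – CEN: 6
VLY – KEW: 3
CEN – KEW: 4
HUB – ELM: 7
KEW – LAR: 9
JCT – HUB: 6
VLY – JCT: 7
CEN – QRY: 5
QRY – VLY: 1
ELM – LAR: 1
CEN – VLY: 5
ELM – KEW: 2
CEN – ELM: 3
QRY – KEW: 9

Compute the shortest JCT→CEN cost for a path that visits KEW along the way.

$9

Shortest JCT→KEW: JCT → LAR → ELM → KEW = 5
Shortest KEW→CEN: KEW → CEN = 4
Total via KEW: 5 + 4 = $9.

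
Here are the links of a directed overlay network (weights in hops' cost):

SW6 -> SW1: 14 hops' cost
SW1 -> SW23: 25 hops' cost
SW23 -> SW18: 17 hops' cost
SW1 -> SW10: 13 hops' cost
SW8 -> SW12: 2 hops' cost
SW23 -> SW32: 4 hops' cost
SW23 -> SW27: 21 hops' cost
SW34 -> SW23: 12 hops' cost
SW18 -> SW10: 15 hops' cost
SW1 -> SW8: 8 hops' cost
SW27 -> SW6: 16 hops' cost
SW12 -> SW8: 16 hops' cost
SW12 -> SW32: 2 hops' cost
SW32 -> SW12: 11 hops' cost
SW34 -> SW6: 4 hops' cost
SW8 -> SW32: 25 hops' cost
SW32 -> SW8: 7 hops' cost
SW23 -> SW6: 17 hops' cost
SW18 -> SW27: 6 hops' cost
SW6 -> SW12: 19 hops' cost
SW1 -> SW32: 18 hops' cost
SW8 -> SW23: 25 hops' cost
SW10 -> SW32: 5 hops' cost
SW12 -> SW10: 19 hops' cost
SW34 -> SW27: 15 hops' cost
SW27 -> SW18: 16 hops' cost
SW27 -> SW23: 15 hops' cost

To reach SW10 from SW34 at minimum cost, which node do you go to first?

Candidate routes:
SW34–SW6–SW1–SW10: 4+14+13 = 31
SW34–SW6–SW12–SW10: 4+19+19 = 42
SW34–SW23–SW18–SW10: 12+17+15 = 44
Cheapest is SW34–SW6–SW1–SW10 at 31 hops' cost.
So from SW34 the first move is to SW6.

SW6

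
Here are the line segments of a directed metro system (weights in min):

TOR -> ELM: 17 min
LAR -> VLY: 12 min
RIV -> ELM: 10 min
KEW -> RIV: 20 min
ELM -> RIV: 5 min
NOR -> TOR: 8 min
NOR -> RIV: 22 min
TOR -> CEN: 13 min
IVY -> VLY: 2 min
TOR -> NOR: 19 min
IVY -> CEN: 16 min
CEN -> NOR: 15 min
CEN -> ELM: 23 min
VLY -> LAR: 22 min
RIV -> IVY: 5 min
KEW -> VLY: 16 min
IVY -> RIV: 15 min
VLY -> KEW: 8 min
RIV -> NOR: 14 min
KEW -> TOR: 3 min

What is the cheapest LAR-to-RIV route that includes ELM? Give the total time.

45 min

Shortest LAR→ELM: LAR–VLY–KEW–TOR–ELM = 40
Shortest ELM→RIV: ELM–RIV = 5
Total via ELM: 40 + 5 = 45 min.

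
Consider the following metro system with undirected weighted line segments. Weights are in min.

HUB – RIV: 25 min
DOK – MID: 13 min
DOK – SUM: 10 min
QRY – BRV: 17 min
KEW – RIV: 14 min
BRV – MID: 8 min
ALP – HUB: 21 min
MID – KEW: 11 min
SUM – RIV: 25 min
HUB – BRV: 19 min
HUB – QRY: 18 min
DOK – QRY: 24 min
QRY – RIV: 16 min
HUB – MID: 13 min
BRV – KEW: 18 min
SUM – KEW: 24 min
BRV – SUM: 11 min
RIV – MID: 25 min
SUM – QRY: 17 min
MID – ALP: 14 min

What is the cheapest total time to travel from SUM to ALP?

Compare a few routes:
SUM–DOK–MID–ALP: 10+13+14 = 37
SUM–BRV–MID–ALP: 11+8+14 = 33
Cheapest is SUM–BRV–MID–ALP at 33 min.

33 min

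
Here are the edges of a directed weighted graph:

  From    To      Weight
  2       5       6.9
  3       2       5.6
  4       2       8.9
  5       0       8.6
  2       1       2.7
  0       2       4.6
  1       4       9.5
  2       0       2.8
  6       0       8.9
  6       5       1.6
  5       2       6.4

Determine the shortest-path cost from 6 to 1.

10.7

Enumerating some paths:
6 → 5 → 2 → 1: 1.6+6.4+2.7 = 10.7
6 → 0 → 2 → 1: 8.9+4.6+2.7 = 16.2
The minimum is 10.7 via 6 → 5 → 2 → 1.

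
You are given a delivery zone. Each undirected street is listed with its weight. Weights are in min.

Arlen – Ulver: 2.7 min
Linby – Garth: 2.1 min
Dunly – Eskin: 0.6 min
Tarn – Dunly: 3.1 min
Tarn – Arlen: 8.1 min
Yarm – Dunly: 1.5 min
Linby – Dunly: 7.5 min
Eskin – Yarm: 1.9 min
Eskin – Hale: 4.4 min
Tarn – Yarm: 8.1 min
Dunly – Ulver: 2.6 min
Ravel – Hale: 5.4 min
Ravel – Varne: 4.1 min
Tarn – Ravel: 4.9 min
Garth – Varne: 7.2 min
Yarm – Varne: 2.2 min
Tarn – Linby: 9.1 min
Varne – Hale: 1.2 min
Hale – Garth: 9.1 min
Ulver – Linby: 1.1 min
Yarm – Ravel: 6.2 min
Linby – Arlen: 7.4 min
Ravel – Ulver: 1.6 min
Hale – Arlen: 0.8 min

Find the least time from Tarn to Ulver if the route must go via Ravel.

6.5 min

Shortest Tarn→Ravel: Tarn–Ravel = 4.9
Shortest Ravel→Ulver: Ravel–Ulver = 1.6
Total via Ravel: 4.9 + 1.6 = 6.5 min.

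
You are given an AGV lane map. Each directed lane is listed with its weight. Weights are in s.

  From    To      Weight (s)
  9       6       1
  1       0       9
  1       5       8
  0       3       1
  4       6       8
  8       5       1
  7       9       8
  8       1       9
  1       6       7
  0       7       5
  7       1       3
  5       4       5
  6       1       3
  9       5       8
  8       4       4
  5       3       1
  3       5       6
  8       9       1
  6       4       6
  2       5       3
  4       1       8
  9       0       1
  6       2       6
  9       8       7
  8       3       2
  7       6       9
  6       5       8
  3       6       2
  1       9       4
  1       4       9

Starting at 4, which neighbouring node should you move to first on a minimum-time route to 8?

Candidate routes:
4–6–1–9–8: 8+3+4+7 = 22
4–6–1–0–7–9–8: 8+3+9+5+8+7 = 40
4–1–9–8: 8+4+7 = 19
4–1–0–7–9–8: 8+9+5+8+7 = 37
The minimum is 19 s via 4–1–9–8.
So from 4 the first move is to 1.

1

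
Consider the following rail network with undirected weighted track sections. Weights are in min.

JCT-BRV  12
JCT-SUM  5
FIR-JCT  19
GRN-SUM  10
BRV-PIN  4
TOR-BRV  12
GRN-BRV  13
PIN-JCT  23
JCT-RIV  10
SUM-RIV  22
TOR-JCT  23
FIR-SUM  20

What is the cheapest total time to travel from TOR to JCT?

Compare a few routes:
TOR–JCT: 23 = 23
TOR–BRV–GRN–SUM–JCT: 12+13+10+5 = 40
TOR–BRV–PIN–JCT: 12+4+23 = 39
TOR–BRV–JCT: 12+12 = 24
Cheapest is TOR–JCT at 23 min.

23 min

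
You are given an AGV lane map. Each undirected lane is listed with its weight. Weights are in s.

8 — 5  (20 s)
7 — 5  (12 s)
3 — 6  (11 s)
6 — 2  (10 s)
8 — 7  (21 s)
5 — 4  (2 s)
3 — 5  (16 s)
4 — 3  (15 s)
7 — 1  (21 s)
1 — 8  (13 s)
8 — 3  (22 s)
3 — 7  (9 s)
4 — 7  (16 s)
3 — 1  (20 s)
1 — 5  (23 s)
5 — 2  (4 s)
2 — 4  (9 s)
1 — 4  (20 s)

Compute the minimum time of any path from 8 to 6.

Settle nodes by increasing distance from 8:
8: 0
1: 13  (via 8)
5: 20  (via 8)
7: 21  (via 8)
3: 22  (via 8)
4: 22  (via 5)
2: 24  (via 5)
6: 33  (via 3)
Shortest route: 8 → 3 → 6 = 33 s.

33 s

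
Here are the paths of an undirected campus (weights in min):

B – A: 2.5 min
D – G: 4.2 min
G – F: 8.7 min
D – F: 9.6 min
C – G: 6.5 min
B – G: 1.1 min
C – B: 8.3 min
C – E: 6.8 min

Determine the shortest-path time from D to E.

17.5 min

Candidate routes:
D–G–B–C–E: 4.2+1.1+8.3+6.8 = 20.4
D–G–C–E: 4.2+6.5+6.8 = 17.5
The minimum is 17.5 min via D–G–C–E.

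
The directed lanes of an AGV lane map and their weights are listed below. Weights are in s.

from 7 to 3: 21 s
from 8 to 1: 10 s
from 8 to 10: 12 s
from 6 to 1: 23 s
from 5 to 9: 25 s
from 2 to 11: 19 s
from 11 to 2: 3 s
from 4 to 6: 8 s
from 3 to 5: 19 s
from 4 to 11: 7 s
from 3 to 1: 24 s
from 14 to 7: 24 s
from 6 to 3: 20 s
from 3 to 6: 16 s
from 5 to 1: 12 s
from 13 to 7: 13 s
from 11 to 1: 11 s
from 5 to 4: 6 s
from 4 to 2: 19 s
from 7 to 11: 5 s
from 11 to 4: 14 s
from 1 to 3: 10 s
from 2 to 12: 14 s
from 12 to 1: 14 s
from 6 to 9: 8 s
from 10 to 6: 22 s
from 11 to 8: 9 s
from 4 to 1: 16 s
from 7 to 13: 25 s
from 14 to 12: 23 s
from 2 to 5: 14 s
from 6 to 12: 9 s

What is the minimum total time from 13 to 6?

40 s

Compare a few routes:
13 → 7 → 11 → 4 → 6: 13+5+14+8 = 40
13 → 7 → 11 → 1 → 3 → 6: 13+5+11+10+16 = 55
13 → 7 → 3 → 6: 13+21+16 = 50
13 → 7 → 11 → 2 → 5 → 4 → 6: 13+5+3+14+6+8 = 49
Cheapest is 13 → 7 → 11 → 4 → 6 at 40 s.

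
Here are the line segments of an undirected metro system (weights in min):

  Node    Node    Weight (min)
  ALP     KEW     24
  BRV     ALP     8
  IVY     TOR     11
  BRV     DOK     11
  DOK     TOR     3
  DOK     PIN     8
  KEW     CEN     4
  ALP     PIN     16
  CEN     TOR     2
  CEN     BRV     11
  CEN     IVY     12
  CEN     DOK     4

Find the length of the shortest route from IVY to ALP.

31 min

Settle nodes by increasing distance from IVY:
IVY: 0
TOR: 11  (via IVY)
CEN: 12  (via IVY)
DOK: 14  (via TOR)
KEW: 16  (via CEN)
PIN: 22  (via DOK)
BRV: 23  (via CEN)
ALP: 31  (via BRV)
Shortest route: IVY → CEN → BRV → ALP = 31 min.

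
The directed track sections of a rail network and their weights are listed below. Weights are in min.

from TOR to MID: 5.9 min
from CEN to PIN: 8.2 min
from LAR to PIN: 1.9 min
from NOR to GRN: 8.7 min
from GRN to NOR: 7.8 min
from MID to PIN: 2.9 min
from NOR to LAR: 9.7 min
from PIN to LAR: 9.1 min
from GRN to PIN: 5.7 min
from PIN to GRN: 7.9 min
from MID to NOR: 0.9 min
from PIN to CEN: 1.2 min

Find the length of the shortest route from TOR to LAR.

Candidate routes:
TOR–MID–NOR–LAR: 5.9+0.9+9.7 = 16.5
TOR–MID–PIN–LAR: 5.9+2.9+9.1 = 17.9
TOR–MID–PIN–GRN–NOR–LAR: 5.9+2.9+7.9+7.8+9.7 = 34.2
TOR–MID–NOR–GRN–PIN–LAR: 5.9+0.9+8.7+5.7+9.1 = 30.3
The minimum is 16.5 min via TOR–MID–NOR–LAR.

16.5 min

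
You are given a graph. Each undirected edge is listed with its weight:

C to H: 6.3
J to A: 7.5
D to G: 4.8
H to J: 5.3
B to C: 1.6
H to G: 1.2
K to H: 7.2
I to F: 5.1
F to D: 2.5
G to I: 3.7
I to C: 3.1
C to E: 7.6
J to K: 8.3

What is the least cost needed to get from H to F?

Settle nodes by increasing distance from H:
H: 0
G: 1.2  (via H)
I: 4.9  (via G)
J: 5.3  (via H)
D: 6  (via G)
C: 6.3  (via H)
K: 7.2  (via H)
B: 7.9  (via C)
F: 8.5  (via D)
Shortest route: H → G → D → F = 8.5.

8.5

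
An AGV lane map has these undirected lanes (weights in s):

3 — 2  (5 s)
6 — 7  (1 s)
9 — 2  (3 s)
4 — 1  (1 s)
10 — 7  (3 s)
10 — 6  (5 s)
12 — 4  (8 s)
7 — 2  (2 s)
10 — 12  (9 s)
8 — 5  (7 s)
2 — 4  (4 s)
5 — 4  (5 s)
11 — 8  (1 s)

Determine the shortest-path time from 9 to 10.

Enumerating some paths:
9 - 2 - 7 - 10: 3+2+3 = 8
9 - 2 - 7 - 6 - 10: 3+2+1+5 = 11
Cheapest is 9 - 2 - 7 - 10 at 8 s.

8 s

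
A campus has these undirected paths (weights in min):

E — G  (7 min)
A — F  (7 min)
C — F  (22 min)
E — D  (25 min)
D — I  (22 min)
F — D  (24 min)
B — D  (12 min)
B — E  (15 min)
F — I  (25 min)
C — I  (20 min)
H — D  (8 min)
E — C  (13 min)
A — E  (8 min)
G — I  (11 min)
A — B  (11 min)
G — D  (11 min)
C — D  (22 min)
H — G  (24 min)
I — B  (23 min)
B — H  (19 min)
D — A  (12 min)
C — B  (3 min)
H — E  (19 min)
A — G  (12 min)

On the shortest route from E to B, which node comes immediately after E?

Compare a few routes:
E → B: 15 = 15
E → C → B: 13+3 = 16
E → G → A → B: 7+12+11 = 30
E → A → B: 8+11 = 19
The minimum is 15 min via E → B.
So from E the first move is to B.

B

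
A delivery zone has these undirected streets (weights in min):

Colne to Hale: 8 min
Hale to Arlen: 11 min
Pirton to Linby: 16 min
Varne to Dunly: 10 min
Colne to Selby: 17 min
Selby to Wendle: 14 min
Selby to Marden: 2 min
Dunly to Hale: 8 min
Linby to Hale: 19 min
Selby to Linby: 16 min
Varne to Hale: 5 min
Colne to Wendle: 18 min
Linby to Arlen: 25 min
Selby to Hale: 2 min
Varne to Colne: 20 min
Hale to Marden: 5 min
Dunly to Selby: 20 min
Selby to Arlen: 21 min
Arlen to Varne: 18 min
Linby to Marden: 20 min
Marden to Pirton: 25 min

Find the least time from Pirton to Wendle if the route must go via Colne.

Shortest Pirton→Colne: Pirton–Marden–Selby–Hale–Colne = 37
Best Colne to Wendle: Colne–Wendle costing 18
Total via Colne: 37 + 18 = 55 min.

55 min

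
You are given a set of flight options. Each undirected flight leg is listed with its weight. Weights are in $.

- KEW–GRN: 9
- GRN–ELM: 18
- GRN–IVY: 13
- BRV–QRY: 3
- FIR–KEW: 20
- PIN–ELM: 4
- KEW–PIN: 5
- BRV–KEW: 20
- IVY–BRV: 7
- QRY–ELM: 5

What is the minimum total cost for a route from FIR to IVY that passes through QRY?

Best FIR to QRY: FIR → KEW → PIN → ELM → QRY costing 34
Shortest QRY→IVY: QRY → BRV → IVY = 10
Total via QRY: 34 + 10 = $44.

$44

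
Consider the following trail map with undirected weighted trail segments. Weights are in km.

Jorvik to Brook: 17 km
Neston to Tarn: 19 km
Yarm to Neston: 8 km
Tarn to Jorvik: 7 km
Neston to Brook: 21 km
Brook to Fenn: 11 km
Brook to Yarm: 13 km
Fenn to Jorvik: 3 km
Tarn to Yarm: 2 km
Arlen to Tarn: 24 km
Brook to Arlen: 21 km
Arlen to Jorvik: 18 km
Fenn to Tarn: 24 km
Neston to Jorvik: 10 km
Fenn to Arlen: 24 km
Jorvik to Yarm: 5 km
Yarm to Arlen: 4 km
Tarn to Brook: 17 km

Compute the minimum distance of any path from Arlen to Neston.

Running Dijkstra from Arlen:
Arlen: 0
Yarm: 4  (via Arlen)
Tarn: 6  (via Yarm)
Jorvik: 9  (via Yarm)
Neston: 12  (via Yarm)
Shortest route: Arlen → Yarm → Neston = 12 km.

12 km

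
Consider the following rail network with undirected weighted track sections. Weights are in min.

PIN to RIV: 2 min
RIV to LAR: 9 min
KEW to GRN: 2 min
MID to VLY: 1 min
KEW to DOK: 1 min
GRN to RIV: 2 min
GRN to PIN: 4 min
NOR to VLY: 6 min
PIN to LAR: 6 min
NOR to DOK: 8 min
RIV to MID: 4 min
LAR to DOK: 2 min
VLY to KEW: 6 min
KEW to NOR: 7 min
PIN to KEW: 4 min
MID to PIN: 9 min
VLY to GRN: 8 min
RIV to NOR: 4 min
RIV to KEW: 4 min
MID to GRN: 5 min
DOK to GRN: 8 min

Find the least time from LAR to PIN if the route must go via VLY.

Shortest LAR→VLY: LAR–DOK–KEW–VLY = 9
Shortest VLY→PIN: VLY–MID–RIV–PIN = 7
Total via VLY: 9 + 7 = 16 min.

16 min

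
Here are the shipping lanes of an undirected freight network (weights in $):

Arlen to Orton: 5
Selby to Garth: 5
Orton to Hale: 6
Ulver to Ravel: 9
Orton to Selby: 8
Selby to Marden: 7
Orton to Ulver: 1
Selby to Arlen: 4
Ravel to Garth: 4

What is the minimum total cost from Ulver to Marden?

$16

Running Dijkstra from Ulver:
Ulver: 0
Orton: 1  (via Ulver)
Arlen: 6  (via Orton)
Hale: 7  (via Orton)
Selby: 9  (via Orton)
Ravel: 9  (via Ulver)
Garth: 13  (via Ravel)
Marden: 16  (via Selby)
Shortest route: Ulver–Orton–Selby–Marden = $16.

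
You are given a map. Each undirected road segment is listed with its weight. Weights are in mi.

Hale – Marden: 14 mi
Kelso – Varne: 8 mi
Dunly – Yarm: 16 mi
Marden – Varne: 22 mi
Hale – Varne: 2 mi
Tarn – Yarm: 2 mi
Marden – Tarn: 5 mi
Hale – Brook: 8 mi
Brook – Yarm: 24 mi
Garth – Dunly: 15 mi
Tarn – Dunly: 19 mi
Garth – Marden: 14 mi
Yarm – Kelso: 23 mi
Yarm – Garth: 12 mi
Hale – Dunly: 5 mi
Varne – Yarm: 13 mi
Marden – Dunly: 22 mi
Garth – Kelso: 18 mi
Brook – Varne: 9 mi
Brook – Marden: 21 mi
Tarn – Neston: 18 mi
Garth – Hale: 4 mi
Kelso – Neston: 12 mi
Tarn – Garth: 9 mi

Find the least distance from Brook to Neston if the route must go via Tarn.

Best Brook to Tarn: Brook → Hale → Garth → Tarn costing 21
Shortest Tarn→Neston: Tarn → Neston = 18
Total via Tarn: 21 + 18 = 39 mi.

39 mi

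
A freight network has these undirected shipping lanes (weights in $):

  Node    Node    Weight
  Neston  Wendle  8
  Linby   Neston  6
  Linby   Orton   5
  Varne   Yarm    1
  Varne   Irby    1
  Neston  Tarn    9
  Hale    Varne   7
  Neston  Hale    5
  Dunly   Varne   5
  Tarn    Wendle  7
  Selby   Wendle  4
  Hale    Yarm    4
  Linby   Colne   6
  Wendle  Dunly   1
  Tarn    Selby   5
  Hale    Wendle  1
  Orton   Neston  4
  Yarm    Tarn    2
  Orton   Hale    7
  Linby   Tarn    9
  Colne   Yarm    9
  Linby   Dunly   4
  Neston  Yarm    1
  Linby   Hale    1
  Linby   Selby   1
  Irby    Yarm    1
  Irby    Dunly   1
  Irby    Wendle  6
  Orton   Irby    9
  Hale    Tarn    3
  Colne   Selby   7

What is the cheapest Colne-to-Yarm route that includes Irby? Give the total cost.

Best Colne to Irby: Colne → Linby → Hale → Wendle → Dunly → Irby costing 10
Best Irby to Yarm: Irby → Yarm costing 1
Total via Irby: 10 + 1 = $11.

$11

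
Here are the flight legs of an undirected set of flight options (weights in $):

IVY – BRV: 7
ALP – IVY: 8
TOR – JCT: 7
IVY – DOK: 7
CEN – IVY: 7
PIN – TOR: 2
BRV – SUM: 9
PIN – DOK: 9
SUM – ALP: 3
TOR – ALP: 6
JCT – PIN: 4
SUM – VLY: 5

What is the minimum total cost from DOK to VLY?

$23

Settle nodes by increasing distance from DOK:
DOK: 0
IVY: 7  (via DOK)
PIN: 9  (via DOK)
TOR: 11  (via PIN)
JCT: 13  (via PIN)
BRV: 14  (via IVY)
CEN: 14  (via IVY)
ALP: 15  (via IVY)
SUM: 18  (via ALP)
VLY: 23  (via SUM)
Shortest route: DOK → IVY → ALP → SUM → VLY = $23.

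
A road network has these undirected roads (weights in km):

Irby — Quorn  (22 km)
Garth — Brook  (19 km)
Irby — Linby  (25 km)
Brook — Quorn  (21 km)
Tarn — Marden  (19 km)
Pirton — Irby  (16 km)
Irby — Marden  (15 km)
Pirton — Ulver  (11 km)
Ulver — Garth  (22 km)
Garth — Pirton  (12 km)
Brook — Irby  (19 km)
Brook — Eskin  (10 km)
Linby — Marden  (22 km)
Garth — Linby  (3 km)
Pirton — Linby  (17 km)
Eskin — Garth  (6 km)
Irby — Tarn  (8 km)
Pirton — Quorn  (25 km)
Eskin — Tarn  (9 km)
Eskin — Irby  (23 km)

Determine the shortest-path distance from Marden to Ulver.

Shortest distances from Marden:
Marden: 0
Irby: 15  (via Marden)
Tarn: 19  (via Marden)
Linby: 22  (via Marden)
Garth: 25  (via Linby)
Eskin: 28  (via Tarn)
Pirton: 31  (via Irby)
Brook: 34  (via Irby)
Quorn: 37  (via Irby)
Ulver: 42  (via Pirton)
Shortest route: Marden → Irby → Pirton → Ulver = 42 km.

42 km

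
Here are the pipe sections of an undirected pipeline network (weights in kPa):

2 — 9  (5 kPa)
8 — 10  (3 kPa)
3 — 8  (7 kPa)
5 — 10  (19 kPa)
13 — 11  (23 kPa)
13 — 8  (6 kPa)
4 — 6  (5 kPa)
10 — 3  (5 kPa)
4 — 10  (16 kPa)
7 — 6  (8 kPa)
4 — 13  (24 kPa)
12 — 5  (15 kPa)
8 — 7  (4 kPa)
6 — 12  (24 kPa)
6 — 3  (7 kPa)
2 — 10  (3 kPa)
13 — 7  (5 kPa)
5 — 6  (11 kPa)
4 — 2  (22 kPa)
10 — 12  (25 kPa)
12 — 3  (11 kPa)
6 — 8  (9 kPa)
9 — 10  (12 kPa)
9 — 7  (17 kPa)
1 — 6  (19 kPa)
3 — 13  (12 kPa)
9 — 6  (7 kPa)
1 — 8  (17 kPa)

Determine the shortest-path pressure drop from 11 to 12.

46 kPa

Compare a few routes:
11 - 13 - 8 - 10 - 3 - 12: 23+6+3+5+11 = 48
11 - 13 - 3 - 12: 23+12+11 = 46
11 - 13 - 8 - 3 - 12: 23+6+7+11 = 47
Cheapest is 11 - 13 - 3 - 12 at 46 kPa.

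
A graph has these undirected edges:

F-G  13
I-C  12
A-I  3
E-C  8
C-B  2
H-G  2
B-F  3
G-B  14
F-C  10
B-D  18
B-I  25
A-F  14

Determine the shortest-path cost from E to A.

23

Candidate routes:
E - C - B - F - A: 8+2+3+14 = 27
E - C - I - A: 8+12+3 = 23
The minimum is 23 via E - C - I - A.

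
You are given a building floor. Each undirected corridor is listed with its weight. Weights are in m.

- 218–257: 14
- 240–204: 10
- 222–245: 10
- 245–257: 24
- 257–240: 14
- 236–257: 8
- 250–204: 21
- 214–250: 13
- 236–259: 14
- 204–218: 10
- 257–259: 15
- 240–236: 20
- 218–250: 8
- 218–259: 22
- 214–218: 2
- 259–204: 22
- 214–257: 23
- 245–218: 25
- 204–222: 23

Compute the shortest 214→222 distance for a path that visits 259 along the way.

Best 214 to 259: 214–218–259 costing 24
Best 259 to 222: 259–204–222 costing 45
Total via 259: 24 + 45 = 69 m.

69 m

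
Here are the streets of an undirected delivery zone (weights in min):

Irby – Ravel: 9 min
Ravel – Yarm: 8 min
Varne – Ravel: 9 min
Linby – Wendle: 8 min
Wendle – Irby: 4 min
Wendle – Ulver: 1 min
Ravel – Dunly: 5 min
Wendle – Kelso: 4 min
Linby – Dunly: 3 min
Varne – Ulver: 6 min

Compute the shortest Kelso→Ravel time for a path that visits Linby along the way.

Best Kelso to Linby: Kelso–Wendle–Linby costing 12
Shortest Linby→Ravel: Linby–Dunly–Ravel = 8
Total via Linby: 12 + 8 = 20 min.

20 min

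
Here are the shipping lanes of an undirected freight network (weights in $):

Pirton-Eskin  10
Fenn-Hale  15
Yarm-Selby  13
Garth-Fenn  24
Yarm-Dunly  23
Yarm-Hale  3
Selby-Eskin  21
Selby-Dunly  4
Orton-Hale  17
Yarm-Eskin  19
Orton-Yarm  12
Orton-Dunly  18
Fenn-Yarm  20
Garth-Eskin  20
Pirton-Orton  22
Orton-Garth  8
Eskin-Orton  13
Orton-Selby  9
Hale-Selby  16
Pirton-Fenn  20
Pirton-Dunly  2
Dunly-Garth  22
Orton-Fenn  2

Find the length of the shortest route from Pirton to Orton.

$15

Settle nodes by increasing distance from Pirton:
Pirton: 0
Dunly: 2  (via Pirton)
Selby: 6  (via Dunly)
Eskin: 10  (via Pirton)
Orton: 15  (via Selby)
Shortest route: Pirton–Dunly–Selby–Orton = $15.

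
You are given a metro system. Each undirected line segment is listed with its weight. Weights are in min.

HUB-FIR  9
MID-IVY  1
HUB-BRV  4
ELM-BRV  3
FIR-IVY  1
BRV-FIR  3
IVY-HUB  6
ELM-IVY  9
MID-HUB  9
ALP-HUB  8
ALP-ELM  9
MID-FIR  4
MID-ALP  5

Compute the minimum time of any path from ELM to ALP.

Running Dijkstra from ELM:
ELM: 0
BRV: 3  (via ELM)
FIR: 6  (via BRV)
HUB: 7  (via BRV)
IVY: 7  (via FIR)
MID: 8  (via IVY)
ALP: 9  (via ELM)
Shortest route: ELM–ALP = 9 min.

9 min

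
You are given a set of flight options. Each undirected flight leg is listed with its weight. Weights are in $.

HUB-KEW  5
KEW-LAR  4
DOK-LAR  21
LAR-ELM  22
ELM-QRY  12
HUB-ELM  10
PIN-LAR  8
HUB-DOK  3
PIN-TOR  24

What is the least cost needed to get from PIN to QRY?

$39

Running Dijkstra from PIN:
PIN: 0
LAR: 8  (via PIN)
KEW: 12  (via LAR)
HUB: 17  (via KEW)
DOK: 20  (via HUB)
TOR: 24  (via PIN)
ELM: 27  (via HUB)
QRY: 39  (via ELM)
Shortest route: PIN–LAR–KEW–HUB–ELM–QRY = $39.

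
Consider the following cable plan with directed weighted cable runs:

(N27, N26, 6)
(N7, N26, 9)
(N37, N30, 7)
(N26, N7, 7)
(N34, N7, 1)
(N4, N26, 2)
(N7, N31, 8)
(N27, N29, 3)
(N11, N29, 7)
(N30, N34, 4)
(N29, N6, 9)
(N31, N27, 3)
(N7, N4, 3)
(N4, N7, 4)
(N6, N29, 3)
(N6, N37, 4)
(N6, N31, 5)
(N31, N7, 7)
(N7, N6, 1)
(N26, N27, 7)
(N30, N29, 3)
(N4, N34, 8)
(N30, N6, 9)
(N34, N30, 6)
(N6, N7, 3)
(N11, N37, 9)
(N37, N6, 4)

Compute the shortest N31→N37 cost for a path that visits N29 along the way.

Best N31 to N29: N31 → N27 → N29 costing 6
Best N29 to N37: N29 → N6 → N37 costing 13
Total via N29: 6 + 13 = 19.

19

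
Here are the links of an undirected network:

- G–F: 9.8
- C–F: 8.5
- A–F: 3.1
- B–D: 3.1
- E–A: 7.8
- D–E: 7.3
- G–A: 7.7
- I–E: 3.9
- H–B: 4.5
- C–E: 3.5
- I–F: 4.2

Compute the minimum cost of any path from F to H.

Settle nodes by increasing distance from F:
F: 0
A: 3.1  (via F)
I: 4.2  (via F)
E: 8.1  (via I)
C: 8.5  (via F)
G: 9.8  (via F)
D: 15.4  (via E)
B: 18.5  (via D)
H: 23  (via B)
Shortest route: F → I → E → D → B → H = 23.

23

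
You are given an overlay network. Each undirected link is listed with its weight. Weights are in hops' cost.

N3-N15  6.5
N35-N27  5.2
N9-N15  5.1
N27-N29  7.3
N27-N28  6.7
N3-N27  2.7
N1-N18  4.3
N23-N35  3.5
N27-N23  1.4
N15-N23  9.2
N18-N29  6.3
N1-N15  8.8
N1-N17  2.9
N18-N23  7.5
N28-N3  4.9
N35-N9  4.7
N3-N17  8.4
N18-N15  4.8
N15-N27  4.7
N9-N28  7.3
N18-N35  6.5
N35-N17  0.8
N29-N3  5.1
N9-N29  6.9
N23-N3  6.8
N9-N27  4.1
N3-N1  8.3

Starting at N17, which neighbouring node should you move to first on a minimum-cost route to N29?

Enumerating some paths:
N17 - N35 - N27 - N29: 0.8+5.2+7.3 = 13.3
N17 - N35 - N23 - N27 - N3 - N29: 0.8+3.5+1.4+2.7+5.1 = 13.5
N17 - N35 - N9 - N29: 0.8+4.7+6.9 = 12.4
N17 - N35 - N23 - N27 - N29: 0.8+3.5+1.4+7.3 = 13
Cheapest is N17 - N35 - N9 - N29 at 12.4 hops' cost.
So from N17 the first move is to N35.

N35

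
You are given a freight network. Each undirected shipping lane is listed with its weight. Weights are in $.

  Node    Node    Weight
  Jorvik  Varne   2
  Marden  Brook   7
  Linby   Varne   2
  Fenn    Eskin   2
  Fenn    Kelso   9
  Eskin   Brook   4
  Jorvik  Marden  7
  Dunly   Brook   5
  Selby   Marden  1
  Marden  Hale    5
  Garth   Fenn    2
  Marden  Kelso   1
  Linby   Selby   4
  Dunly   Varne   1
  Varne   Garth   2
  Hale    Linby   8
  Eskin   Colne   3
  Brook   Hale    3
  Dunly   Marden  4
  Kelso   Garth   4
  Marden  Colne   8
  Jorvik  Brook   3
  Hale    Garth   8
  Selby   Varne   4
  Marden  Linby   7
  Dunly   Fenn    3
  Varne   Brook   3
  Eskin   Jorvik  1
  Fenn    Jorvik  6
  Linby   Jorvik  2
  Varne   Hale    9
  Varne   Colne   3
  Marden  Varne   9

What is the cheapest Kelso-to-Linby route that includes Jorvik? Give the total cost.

$10

Shortest Kelso→Jorvik: Kelso → Marden → Jorvik = 8
Best Jorvik to Linby: Jorvik → Linby costing 2
Total via Jorvik: 8 + 2 = $10.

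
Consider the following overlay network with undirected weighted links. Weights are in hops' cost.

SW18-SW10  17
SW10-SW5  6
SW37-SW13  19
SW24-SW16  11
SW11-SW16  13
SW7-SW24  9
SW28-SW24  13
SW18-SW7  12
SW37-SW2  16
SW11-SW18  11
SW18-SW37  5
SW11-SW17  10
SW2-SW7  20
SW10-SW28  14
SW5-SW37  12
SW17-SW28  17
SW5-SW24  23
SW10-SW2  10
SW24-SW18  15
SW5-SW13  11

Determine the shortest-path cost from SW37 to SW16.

Shortest distances from SW37:
SW37: 0
SW18: 5  (via SW37)
SW5: 12  (via SW37)
SW11: 16  (via SW18)
SW2: 16  (via SW37)
SW7: 17  (via SW18)
SW10: 18  (via SW5)
SW13: 19  (via SW37)
SW24: 20  (via SW18)
SW17: 26  (via SW11)
SW16: 29  (via SW11)
Shortest route: SW37 → SW18 → SW11 → SW16 = 29 hops' cost.

29 hops' cost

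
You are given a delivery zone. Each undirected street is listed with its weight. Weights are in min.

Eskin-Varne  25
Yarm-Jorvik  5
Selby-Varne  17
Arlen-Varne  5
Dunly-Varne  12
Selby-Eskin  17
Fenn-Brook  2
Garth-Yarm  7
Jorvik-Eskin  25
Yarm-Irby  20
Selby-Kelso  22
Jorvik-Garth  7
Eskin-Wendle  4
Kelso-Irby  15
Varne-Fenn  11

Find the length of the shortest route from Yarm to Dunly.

Enumerating some paths:
Yarm–Jorvik–Eskin–Varne–Dunly: 5+25+25+12 = 67
Yarm–Garth–Jorvik–Eskin–Selby–Varne–Dunly: 7+7+25+17+17+12 = 85
Yarm–Garth–Jorvik–Eskin–Varne–Dunly: 7+7+25+25+12 = 76
Yarm–Jorvik–Eskin–Selby–Varne–Dunly: 5+25+17+17+12 = 76
Cheapest is Yarm–Jorvik–Eskin–Varne–Dunly at 67 min.

67 min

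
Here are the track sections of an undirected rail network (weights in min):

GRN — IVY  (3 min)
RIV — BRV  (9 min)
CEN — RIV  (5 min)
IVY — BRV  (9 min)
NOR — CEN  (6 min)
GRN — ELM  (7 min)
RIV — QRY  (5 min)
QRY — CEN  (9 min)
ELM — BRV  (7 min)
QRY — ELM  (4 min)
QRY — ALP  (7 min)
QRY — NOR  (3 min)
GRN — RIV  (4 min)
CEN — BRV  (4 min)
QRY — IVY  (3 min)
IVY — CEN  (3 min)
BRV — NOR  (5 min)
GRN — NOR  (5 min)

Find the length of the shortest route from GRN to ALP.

Settle nodes by increasing distance from GRN:
GRN: 0
IVY: 3  (via GRN)
RIV: 4  (via GRN)
NOR: 5  (via GRN)
QRY: 6  (via IVY)
CEN: 6  (via IVY)
ELM: 7  (via GRN)
BRV: 10  (via NOR)
ALP: 13  (via QRY)
Shortest route: GRN–IVY–QRY–ALP = 13 min.

13 min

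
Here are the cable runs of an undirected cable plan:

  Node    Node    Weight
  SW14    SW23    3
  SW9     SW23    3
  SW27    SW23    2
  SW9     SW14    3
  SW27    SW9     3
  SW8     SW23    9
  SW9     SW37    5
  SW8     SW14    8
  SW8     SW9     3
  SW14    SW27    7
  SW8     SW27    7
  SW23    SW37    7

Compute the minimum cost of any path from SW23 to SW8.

Candidate routes:
SW23 - SW9 - SW8: 3+3 = 6
SW23 - SW27 - SW9 - SW8: 2+3+3 = 8
SW23 - SW27 - SW8: 2+7 = 9
Cheapest is SW23 - SW9 - SW8 at 6.

6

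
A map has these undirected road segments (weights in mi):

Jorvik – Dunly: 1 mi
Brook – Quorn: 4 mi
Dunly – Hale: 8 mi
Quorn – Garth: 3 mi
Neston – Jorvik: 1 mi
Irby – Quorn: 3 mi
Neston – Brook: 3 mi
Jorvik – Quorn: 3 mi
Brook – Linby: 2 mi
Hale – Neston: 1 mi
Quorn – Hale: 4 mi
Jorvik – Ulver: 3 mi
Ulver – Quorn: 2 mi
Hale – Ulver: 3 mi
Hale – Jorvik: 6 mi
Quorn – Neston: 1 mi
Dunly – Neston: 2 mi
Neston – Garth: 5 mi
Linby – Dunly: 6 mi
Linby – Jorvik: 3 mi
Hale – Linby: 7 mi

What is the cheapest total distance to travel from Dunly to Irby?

6 mi

Settle nodes by increasing distance from Dunly:
Dunly: 0
Jorvik: 1  (via Dunly)
Neston: 2  (via Dunly)
Quorn: 3  (via Neston)
Hale: 3  (via Neston)
Ulver: 4  (via Jorvik)
Linby: 4  (via Jorvik)
Brook: 5  (via Neston)
Garth: 6  (via Quorn)
Irby: 6  (via Quorn)
Shortest route: Dunly → Neston → Quorn → Irby = 6 mi.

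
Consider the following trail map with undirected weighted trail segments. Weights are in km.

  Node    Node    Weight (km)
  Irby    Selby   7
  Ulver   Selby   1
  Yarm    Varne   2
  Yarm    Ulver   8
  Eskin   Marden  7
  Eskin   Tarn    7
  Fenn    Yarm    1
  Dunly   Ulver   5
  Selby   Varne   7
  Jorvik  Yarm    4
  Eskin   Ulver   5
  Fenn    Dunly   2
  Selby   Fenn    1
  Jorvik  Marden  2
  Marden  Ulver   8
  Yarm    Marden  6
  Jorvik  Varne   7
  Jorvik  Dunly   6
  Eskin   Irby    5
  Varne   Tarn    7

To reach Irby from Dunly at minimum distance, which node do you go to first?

Compare a few routes:
Dunly - Fenn - Selby - Irby: 2+1+7 = 10
Dunly - Ulver - Selby - Irby: 5+1+7 = 13
The minimum is 10 km via Dunly - Fenn - Selby - Irby.
So from Dunly the first move is to Fenn.

Fenn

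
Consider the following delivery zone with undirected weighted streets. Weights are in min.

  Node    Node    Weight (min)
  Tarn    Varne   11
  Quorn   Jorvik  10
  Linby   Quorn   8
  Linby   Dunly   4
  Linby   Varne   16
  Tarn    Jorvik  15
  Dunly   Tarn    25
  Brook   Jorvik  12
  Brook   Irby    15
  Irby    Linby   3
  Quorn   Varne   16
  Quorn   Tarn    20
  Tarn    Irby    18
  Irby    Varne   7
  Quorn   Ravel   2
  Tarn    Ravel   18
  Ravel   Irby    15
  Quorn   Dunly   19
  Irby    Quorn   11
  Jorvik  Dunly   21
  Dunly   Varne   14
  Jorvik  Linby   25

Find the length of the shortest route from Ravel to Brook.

Candidate routes:
Ravel → Quorn → Irby → Brook: 2+11+15 = 28
Ravel → Irby → Brook: 15+15 = 30
Ravel → Quorn → Linby → Irby → Brook: 2+8+3+15 = 28
Ravel → Quorn → Jorvik → Brook: 2+10+12 = 24
The minimum is 24 min via Ravel → Quorn → Jorvik → Brook.

24 min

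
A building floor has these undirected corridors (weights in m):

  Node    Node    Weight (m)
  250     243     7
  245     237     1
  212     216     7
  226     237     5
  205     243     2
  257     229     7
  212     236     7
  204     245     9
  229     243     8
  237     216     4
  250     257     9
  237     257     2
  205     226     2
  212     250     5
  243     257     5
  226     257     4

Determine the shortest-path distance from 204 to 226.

Enumerating some paths:
204 - 245 - 237 - 257 - 226: 9+1+2+4 = 16
204 - 245 - 237 - 257 - 243 - 205 - 226: 9+1+2+5+2+2 = 21
204 - 245 - 237 - 226: 9+1+5 = 15
204 - 245 - 237 - 257 - 229 - 243 - 205 - 226: 9+1+2+7+8+2+2 = 31
Cheapest is 204 - 245 - 237 - 226 at 15 m.

15 m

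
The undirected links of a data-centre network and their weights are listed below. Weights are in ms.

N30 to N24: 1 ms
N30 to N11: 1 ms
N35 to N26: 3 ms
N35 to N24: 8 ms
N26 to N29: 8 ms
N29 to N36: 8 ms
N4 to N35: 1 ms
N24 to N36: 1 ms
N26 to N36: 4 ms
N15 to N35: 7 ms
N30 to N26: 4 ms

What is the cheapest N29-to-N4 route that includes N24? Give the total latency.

18 ms

Shortest N29→N24: N29–N36–N24 = 9
Shortest N24→N4: N24–N35–N4 = 9
Total via N24: 9 + 9 = 18 ms.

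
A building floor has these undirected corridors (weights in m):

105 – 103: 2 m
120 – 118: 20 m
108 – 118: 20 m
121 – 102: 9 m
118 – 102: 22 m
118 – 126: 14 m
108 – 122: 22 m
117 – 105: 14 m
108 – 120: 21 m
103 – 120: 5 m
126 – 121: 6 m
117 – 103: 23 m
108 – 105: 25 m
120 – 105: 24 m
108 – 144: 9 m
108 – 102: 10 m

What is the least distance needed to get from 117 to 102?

Running Dijkstra from 117:
117: 0
105: 14  (via 117)
103: 16  (via 105)
120: 21  (via 103)
108: 39  (via 105)
118: 41  (via 120)
144: 48  (via 108)
102: 49  (via 108)
Shortest route: 117–105–108–102 = 49 m.

49 m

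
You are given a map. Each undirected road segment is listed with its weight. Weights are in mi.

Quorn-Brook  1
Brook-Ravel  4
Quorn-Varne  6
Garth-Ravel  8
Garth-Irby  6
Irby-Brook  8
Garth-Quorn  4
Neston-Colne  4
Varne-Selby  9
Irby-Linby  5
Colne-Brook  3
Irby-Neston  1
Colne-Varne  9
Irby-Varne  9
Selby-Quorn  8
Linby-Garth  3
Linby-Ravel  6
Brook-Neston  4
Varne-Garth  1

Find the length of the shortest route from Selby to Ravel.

Candidate routes:
Selby–Varne–Garth–Linby–Ravel: 9+1+3+6 = 19
Selby–Varne–Garth–Ravel: 9+1+8 = 18
Selby–Varne–Garth–Quorn–Brook–Ravel: 9+1+4+1+4 = 19
Selby–Quorn–Brook–Ravel: 8+1+4 = 13
Cheapest is Selby–Quorn–Brook–Ravel at 13 mi.

13 mi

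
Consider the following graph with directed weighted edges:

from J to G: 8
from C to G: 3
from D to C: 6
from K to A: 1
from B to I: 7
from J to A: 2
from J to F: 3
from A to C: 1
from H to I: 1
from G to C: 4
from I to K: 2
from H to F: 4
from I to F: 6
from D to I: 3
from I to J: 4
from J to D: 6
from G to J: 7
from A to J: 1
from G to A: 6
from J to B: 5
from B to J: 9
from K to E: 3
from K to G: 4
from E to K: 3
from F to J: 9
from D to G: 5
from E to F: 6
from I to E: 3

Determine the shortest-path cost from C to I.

19

Candidate routes:
C → G → J → D → I: 3+7+6+3 = 19
C → G → A → J → B → I: 3+6+1+5+7 = 22
The minimum is 19 via C → G → J → D → I.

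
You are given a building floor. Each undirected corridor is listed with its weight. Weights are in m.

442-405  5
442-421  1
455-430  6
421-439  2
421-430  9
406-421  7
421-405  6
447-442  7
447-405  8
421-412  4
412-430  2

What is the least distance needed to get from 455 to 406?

Enumerating some paths:
455–430–421–406: 6+9+7 = 22
455–430–412–421–406: 6+2+4+7 = 19
Cheapest is 455–430–412–421–406 at 19 m.

19 m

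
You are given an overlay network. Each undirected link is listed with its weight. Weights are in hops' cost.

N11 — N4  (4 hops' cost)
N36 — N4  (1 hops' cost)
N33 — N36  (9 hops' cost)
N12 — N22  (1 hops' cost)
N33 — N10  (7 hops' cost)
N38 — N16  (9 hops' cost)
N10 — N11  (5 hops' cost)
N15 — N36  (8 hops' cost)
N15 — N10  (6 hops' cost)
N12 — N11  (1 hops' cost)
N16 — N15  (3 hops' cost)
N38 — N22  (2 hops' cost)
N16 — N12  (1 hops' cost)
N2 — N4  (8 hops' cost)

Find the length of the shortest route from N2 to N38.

Running Dijkstra from N2:
N2: 0
N4: 8  (via N2)
N36: 9  (via N4)
N11: 12  (via N4)
N12: 13  (via N11)
N16: 14  (via N12)
N22: 14  (via N12)
N38: 16  (via N22)
Shortest route: N2–N4–N11–N12–N22–N38 = 16 hops' cost.

16 hops' cost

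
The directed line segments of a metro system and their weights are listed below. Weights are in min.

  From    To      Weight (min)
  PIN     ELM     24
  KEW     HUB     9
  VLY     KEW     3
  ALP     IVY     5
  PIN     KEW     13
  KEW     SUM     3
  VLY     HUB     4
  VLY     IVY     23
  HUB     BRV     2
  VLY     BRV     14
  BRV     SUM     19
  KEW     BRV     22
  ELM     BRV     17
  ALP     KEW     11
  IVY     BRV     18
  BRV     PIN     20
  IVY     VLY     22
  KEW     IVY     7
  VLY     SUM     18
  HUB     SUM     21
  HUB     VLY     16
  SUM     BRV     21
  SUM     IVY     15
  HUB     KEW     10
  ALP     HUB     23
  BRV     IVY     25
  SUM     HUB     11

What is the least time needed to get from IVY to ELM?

62 min

Settle nodes by increasing distance from IVY:
IVY: 0
BRV: 18  (via IVY)
VLY: 22  (via IVY)
KEW: 25  (via VLY)
HUB: 26  (via VLY)
SUM: 28  (via KEW)
PIN: 38  (via BRV)
ELM: 62  (via PIN)
Shortest route: IVY → BRV → PIN → ELM = 62 min.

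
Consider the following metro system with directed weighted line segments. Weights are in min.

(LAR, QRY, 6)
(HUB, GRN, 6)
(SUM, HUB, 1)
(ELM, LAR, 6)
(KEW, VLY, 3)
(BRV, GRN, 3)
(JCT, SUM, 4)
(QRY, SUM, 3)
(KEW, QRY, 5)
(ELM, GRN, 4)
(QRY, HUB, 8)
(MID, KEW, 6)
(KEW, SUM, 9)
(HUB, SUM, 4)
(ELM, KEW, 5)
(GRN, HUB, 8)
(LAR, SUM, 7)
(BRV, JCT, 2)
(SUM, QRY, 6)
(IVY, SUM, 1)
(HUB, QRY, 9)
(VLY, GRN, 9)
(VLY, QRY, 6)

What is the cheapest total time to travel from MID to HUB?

Shortest distances from MID:
MID: 0
KEW: 6  (via MID)
VLY: 9  (via KEW)
QRY: 11  (via KEW)
SUM: 14  (via QRY)
HUB: 15  (via SUM)
Shortest route: MID–KEW–QRY–SUM–HUB = 15 min.

15 min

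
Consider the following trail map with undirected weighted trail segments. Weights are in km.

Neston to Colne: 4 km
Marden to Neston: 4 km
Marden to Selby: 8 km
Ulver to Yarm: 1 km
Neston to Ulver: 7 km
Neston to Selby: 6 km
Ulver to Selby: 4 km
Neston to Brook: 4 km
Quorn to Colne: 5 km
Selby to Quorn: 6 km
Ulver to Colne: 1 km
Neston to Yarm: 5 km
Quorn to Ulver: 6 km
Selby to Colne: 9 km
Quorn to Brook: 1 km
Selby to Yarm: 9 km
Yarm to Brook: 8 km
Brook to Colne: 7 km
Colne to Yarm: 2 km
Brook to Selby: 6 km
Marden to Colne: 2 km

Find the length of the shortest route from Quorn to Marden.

Shortest distances from Quorn:
Quorn: 0
Brook: 1  (via Quorn)
Neston: 5  (via Brook)
Colne: 5  (via Quorn)
Ulver: 6  (via Quorn)
Selby: 6  (via Quorn)
Yarm: 7  (via Colne)
Marden: 7  (via Colne)
Shortest route: Quorn–Colne–Marden = 7 km.

7 km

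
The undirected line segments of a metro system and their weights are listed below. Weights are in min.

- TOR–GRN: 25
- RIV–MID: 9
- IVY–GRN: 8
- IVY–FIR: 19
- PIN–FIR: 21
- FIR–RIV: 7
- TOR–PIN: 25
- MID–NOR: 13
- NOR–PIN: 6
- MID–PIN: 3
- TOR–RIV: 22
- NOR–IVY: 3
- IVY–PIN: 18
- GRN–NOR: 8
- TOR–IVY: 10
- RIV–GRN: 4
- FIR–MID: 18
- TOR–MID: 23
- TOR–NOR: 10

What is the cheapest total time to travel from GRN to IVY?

8 min

Enumerating some paths:
GRN–IVY: 8 = 8
GRN–NOR–IVY: 8+3 = 11
Cheapest is GRN–IVY at 8 min.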